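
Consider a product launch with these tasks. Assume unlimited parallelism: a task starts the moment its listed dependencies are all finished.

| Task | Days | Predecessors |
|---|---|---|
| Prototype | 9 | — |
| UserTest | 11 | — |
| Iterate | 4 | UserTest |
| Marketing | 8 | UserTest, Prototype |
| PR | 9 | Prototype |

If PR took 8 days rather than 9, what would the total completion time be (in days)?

The binding path is UserTest→Marketing = 11+8 = 19; finish at 19 days.
The longest path through PR is only 18 days, so PR has float 1.
The critical path is still UserTest→Marketing; finish is now 19 days.

19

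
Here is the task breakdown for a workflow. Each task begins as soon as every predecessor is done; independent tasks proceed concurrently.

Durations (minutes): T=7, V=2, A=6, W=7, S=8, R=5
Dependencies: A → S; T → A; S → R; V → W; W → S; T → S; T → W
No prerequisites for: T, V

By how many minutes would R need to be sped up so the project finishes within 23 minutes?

Current finish: 27 minutes; target: 23.
R is on every critical path, so each minute cut from R cuts the finish by one (this holds down to a finish of 23).
Need 27 − 23 = 4 minutes off R → R becomes 1 minute, finish becomes 23.

4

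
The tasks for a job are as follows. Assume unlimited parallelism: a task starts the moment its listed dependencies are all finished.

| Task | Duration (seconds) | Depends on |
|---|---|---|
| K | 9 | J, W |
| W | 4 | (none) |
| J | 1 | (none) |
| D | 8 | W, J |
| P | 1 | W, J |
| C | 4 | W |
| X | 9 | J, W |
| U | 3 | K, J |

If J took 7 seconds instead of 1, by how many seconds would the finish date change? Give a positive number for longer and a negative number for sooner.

3

As given, the longest chain is W→K→U = 4+9+3 = 16, so the finish is 16 seconds.
The longest path through J is only 13 seconds, so J has float 3.
New critical path: J→K→U = 7+9+3 = 19 ⇒ 19 seconds.
Change in finish: 19 − 16 = +3 seconds.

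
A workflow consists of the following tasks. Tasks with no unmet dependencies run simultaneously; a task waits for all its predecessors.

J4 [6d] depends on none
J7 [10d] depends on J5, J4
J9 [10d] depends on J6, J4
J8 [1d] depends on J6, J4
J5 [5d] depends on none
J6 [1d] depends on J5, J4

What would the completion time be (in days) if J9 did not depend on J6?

Before: longest chain J4→J6→J9 = 6+1+10 = 17, finish 17.
Without J6→J9, J9's earliest start moves from 7 to 6.
New critical path: J4→J7 = 6+10 = 16 ⇒ 16 days.

16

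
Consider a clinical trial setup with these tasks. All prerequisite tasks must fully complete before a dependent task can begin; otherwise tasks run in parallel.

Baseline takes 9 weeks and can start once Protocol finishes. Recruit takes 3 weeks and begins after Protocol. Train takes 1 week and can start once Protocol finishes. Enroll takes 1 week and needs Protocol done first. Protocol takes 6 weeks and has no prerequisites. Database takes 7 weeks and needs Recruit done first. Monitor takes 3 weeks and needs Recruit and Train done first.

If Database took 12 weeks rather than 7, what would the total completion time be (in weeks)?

The binding path is Protocol→Recruit→Database = 6+3+7 = 16; finish at 16 weeks.
Since Database is critical, the +5 change carries straight to that chain (now 21 weeks).
That remains the longest chain; total 21 weeks.

21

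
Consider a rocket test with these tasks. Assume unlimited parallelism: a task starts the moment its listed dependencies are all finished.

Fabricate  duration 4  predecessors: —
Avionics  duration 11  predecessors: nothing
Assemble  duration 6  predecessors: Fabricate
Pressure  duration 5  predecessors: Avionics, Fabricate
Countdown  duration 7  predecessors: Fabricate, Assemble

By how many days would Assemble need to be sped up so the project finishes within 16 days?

1

Current finish: 17 days; target: 16.
Assemble is on every critical path, so each day cut from Assemble cuts the finish by one (this holds down to a finish of 16).
Need 17 − 16 = 1 day off Assemble → Assemble becomes 5 days, finish becomes 16.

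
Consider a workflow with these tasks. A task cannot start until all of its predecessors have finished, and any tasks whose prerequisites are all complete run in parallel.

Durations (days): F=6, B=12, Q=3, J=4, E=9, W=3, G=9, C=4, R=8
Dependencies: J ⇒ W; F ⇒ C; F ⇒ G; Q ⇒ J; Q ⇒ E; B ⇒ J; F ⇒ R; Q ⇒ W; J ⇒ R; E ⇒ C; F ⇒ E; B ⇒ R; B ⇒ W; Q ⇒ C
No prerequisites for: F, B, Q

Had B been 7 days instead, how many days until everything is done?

19

Actual critical path: B→J→R = 12+4+8 = 24 ⇒ 24 days.
B is on the critical path; changing it to 7 makes that path 19 days.
New critical path: F→E→C = 6+9+4 = 19 ⇒ 19 days.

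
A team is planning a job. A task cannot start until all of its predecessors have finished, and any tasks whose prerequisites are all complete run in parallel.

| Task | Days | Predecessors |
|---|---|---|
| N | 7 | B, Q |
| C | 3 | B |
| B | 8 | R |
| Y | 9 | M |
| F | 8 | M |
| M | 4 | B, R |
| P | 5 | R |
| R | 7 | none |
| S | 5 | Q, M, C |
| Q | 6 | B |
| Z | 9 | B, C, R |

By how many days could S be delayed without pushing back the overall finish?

2

Critical path: R→B→M→Y = 7+8+4+9 = 28, so the finish is 28 days.
The longest chain containing S totals 26 days.
So S can slip 28 − 26 = 2 days.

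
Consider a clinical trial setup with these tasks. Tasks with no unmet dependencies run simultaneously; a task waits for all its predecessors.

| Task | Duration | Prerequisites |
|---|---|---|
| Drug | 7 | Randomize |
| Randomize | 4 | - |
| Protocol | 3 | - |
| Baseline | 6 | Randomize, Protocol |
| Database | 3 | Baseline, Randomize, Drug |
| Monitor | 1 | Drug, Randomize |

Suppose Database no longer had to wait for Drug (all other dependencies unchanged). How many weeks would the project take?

Before: longest chain Randomize→Drug→Database = 4+7+3 = 14, finish 14.
Without Drug→Database, Database's earliest start moves from 11 to 10.
After: Randomize→Baseline→Database = 4+6+3 = 13 → 13 weeks.

13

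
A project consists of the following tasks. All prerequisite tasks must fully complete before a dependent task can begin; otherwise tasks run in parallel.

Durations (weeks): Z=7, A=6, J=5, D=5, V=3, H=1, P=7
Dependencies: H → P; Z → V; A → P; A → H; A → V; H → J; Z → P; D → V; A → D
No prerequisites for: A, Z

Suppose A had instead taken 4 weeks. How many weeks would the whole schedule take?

14

Baseline: A→H→P = 6+1+7 = 14 → 14 weeks.
Since A is critical, the -2 change carries straight to that chain (now 12 weeks).
New critical path: Z→P = 7+7 = 14 ⇒ 14 weeks.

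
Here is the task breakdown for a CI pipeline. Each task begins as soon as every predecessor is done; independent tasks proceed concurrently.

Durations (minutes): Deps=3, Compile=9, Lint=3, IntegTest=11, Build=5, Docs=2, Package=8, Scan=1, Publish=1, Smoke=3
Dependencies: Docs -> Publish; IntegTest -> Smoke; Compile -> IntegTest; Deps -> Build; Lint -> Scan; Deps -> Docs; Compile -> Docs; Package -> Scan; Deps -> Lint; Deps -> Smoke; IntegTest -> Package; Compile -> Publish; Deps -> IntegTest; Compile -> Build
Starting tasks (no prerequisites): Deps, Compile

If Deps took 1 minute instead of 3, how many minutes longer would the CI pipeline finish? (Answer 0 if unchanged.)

The binding path is Compile→IntegTest→Package→Scan = 9+11+8+1 = 29; finish at 29 minutes.
Deps has 6 minutes of float (longest path through it is 23).
That remains the longest chain; total 29 minutes.
Change in finish: 29 − 29 = +0 minutes.

0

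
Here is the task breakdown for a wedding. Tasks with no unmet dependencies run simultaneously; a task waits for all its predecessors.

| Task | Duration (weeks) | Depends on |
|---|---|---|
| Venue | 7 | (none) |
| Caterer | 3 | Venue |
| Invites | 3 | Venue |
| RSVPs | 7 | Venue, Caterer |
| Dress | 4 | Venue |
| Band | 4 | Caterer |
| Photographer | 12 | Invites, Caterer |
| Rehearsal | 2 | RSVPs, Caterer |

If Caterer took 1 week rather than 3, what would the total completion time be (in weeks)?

22

The binding path is Venue→Caterer→Photographer = 7+3+12 = 22; finish at 22 weeks.
Caterer is on the critical path; changing it to 1 makes that path 20 weeks.
Now Venue→Invites→Photographer = 7+3+12 = 22 is longest, so the finish becomes 22 weeks.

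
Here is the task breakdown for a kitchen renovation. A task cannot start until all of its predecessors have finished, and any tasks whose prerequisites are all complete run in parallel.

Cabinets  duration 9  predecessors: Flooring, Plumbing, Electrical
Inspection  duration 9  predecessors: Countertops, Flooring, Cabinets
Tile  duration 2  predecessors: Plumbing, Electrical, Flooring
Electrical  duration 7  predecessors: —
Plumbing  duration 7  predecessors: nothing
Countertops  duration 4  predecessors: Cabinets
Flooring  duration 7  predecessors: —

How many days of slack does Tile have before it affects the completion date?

Plumbing→Cabinets→Countertops→Inspection = 7+9+4+9 = 29 sets the makespan at 29 days.
Longest path through Tile: 9 days (earliest finish 9, latest finish 29).
Float = 29 − 9 = 20.

20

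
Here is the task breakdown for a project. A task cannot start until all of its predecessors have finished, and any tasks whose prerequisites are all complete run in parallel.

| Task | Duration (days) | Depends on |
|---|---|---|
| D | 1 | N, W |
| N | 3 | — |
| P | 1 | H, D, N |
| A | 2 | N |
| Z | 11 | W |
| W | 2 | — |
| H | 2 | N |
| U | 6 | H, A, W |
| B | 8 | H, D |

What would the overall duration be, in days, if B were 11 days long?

As given, the longest chain is N→H→B = 3+2+8 = 13, so the finish is 13 days.
B lies on that path, so at 11 days the path becomes 16 days.
That remains the longest chain; total 16 days.

16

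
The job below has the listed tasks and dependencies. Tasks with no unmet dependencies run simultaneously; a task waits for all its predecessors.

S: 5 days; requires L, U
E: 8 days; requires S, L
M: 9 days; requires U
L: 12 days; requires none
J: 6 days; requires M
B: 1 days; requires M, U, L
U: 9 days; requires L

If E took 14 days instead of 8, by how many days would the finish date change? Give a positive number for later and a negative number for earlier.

Baseline: L→U→M→J = 12+9+9+6 = 36 → 36 days.
E is off the critical path — its longest chain is 34 days, giving 2 of slack.
The binding chain switches to L→U→S→E = 12+9+5+14 = 40; finish 40 days.
Change in finish: 40 − 36 = +4 days.

4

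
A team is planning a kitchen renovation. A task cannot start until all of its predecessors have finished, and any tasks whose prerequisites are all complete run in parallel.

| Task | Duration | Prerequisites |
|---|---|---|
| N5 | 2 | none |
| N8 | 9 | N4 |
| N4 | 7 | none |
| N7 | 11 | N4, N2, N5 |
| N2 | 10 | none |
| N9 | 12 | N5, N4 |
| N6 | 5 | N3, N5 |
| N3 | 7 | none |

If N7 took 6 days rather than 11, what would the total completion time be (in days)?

19

Critical path before the change: N2→N7 = 10+11 = 21 giving 21 days.
Since N7 is critical, the -5 change carries straight to that chain (now 16 days).
New critical path: N4→N9 = 7+12 = 19 ⇒ 19 days.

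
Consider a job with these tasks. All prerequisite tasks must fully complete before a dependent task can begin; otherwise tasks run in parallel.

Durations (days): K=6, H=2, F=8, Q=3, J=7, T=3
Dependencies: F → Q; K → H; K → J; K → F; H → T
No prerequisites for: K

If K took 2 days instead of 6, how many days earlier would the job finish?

Baseline: K→F→Q = 6+8+3 = 17 → 17 days.
Since K is critical, the -4 change carries straight to that chain (now 13 days).
The critical path is still K→F→Q; finish is now 13 days.
Change in finish: 13 − 17 = -4 days.

4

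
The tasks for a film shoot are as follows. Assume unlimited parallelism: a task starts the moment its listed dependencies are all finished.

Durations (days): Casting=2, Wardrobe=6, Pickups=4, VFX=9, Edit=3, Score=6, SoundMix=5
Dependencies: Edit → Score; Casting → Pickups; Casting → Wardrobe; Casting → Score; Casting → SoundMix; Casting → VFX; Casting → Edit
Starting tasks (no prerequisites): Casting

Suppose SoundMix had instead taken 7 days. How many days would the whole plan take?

Critical path before the change: Casting→VFX = 2+9 = 11 giving 11 days.
SoundMix is off the critical path — its longest chain is 7 days, giving 4 of slack.
The critical path is still Casting→VFX; finish is now 11 days.

11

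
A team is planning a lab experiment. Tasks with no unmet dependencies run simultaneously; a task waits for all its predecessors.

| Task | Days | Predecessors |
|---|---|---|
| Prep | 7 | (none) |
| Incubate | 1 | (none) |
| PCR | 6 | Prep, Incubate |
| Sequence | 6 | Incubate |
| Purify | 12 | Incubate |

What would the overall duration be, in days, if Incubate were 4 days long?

16

As given, the longest chain is Incubate→Purify = 1+12 = 13, so the finish is 13 days.
Incubate lies on that path, so at 4 days the path becomes 16 days.
No other chain overtakes it, so the finish is 16 days.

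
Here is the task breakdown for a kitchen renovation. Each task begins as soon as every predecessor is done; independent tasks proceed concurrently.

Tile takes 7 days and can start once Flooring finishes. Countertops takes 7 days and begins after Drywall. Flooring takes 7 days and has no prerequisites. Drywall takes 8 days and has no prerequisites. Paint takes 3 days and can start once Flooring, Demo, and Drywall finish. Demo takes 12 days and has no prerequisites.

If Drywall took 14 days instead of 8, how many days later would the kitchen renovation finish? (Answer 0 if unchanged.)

As given, the longest chain is Drywall→Countertops = 8+7 = 15, so the finish is 15 days.
Since Drywall is critical, the +6 change carries straight to that chain (now 21 days).
That remains the longest chain; total 21 days.
Change in finish: 21 − 15 = +6 days.

6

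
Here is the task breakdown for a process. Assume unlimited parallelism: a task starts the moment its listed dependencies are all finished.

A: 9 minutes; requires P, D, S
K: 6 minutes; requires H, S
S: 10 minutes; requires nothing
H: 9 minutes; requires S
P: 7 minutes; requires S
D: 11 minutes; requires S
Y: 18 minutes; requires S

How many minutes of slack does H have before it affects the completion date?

5

Critical path: S→D→A = 10+11+9 = 30, so the finish is 30 minutes.
H finishes as early as 19 and must finish by 24.
Float = 30 − 25 = 5.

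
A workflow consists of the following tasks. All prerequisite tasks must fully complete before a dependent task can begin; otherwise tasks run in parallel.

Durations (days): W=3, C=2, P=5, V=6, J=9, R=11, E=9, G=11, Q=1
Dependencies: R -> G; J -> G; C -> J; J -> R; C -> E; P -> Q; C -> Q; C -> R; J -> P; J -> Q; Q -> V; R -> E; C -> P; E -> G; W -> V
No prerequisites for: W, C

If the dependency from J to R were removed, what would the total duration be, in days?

Original critical path: C→J→R→E→G = 2+9+11+9+11 = 42 ⇒ 42 days.
Without J→R, R's earliest start moves from 11 to 2.
After: C→R→E→G = 2+11+9+11 = 33 → 33 days.

33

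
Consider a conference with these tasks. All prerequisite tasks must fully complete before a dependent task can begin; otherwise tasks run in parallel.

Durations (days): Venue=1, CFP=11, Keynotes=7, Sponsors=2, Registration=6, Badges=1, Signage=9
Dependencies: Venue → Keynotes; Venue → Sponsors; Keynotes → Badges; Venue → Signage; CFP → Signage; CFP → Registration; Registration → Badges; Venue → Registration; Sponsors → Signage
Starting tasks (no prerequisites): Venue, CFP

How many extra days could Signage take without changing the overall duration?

The longest chain is CFP→Signage = 11+9 = 20; overall finish 20 days.
Signage finishes as early as 20 and must finish by 20.
Slack of Signage = 11 − 11 = 0 days.

0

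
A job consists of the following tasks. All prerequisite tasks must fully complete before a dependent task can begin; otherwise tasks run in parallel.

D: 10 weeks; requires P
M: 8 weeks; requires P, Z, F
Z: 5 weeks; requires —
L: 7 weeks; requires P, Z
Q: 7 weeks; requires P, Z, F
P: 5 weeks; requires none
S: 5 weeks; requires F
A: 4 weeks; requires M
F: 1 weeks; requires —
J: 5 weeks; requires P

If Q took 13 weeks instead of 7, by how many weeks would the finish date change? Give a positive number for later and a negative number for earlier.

As given, the longest chain is Z→M→A = 5+8+4 = 17, so the finish is 17 weeks.
Q has 5 weeks of float (longest path through it is 12).
Now Z→Q = 5+13 = 18 is longest, so the finish becomes 18 weeks.
Change in finish: 18 − 17 = +1 weeks.

1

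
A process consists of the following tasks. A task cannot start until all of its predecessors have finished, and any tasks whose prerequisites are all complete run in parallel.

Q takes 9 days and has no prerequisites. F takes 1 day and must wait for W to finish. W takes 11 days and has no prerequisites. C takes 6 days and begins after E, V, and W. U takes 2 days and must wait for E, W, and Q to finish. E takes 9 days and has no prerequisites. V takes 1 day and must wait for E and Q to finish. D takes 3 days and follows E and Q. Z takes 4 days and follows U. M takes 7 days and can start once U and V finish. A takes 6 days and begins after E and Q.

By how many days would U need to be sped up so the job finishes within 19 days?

Current finish: 20 days; target: 19.
U is on every critical path, so each day cut from U cuts the finish by one (this holds down to a finish of 19).
Need 20 − 19 = 1 day off U → U becomes 1 day, finish becomes 19.

1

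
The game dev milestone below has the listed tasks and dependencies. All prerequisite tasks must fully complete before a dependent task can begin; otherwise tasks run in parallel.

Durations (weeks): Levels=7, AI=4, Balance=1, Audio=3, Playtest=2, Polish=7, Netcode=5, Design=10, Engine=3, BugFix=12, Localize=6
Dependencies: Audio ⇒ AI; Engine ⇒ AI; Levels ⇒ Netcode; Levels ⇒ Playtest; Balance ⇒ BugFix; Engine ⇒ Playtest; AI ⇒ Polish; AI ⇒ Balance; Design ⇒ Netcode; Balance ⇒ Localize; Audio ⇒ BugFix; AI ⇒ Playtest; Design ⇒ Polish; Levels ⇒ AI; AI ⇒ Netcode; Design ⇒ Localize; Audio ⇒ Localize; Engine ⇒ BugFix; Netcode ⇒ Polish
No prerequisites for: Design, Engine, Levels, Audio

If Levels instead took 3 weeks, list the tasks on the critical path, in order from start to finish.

Critical path before the change: Levels→AI→Balance→BugFix = 7+4+1+12 = 24 giving 24 weeks.
Levels is on the critical path; changing it to 3 makes that path 20 weeks.
The binding chain switches to Design→Netcode→Polish = 10+5+7 = 22; finish 22 weeks.

Design, Netcode, Polish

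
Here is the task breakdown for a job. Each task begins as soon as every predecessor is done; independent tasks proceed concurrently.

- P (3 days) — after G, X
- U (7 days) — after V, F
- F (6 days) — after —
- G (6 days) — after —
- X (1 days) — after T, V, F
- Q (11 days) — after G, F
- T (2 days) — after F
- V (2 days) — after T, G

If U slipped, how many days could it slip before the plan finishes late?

Critical path: F→Q = 6+11 = 17, so the finish is 17 days.
Longest path through U: 17 days (earliest finish 17, latest finish 17).
Float = 17 − 17 = 0.

0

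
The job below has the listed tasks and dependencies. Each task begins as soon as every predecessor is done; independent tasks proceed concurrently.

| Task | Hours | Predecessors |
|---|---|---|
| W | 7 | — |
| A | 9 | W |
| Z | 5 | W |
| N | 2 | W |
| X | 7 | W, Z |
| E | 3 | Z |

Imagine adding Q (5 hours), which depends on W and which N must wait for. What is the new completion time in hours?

19

Originally the plan takes 19 hours.
With Q inserted, N now waits for max(W, Q).
New critical path: W→Z→X = 7+5+7 = 19 ⇒ 19 hours.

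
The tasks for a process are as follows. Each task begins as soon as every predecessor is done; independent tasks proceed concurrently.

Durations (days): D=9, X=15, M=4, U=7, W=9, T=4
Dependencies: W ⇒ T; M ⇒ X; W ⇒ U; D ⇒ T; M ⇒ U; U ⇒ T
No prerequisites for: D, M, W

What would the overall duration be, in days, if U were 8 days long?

21

As given, the longest chain is W→U→T = 9+7+4 = 20, so the finish is 20 days.
U is on the critical path; changing it to 8 makes that path 21 days.
No other chain overtakes it, so the finish is 21 days.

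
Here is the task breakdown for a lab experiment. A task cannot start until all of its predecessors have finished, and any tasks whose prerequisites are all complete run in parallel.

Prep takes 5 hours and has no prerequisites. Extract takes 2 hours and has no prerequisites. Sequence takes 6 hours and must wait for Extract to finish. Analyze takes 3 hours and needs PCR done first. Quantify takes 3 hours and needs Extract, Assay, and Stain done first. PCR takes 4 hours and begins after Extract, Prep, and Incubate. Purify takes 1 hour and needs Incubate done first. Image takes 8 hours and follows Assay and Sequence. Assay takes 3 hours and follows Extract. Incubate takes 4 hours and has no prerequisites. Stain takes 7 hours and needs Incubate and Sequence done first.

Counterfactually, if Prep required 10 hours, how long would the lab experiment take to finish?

18

Baseline: Extract→Sequence→Stain→Quantify = 2+6+7+3 = 18 → 18 hours.
Prep is off the critical path — its longest chain is 12 hours, giving 6 of slack.
The critical path is still Extract→Sequence→Stain→Quantify; finish is now 18 hours.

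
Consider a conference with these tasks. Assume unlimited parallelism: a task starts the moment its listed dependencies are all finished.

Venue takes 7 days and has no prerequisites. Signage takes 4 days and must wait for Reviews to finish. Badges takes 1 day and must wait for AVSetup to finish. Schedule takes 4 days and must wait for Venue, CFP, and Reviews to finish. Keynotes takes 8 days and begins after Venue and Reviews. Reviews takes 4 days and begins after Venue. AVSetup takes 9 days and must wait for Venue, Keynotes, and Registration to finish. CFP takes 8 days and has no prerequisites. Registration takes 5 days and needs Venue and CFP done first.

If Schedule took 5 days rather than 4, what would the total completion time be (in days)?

Baseline: Venue→Reviews→Keynotes→AVSetup→Badges = 7+4+8+9+1 = 29 → 29 days.
Schedule is off the critical path — its longest chain is 15 days, giving 14 of slack.
That remains the longest chain; total 29 days.

29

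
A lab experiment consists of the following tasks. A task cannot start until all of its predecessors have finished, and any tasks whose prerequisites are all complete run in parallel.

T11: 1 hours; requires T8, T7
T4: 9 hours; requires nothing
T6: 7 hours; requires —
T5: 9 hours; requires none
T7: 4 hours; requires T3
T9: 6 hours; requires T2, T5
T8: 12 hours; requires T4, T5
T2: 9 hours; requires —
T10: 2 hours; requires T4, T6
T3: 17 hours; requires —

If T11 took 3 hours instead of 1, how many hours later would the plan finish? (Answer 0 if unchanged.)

2

Actual critical path: T3→T7→T11 = 17+4+1 = 22 ⇒ 22 hours.
T11 lies on that path, so at 3 hours the path becomes 24 hours.
No other chain overtakes it, so the finish is 24 hours.
Change in finish: 24 − 22 = +2 hours.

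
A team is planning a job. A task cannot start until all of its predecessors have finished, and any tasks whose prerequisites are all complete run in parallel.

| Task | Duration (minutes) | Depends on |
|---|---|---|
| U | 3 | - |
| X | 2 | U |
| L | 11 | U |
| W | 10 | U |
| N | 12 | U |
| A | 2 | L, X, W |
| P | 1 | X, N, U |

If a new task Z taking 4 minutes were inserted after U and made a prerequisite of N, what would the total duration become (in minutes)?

Originally the job takes 16 minutes.
With Z inserted, N now waits for max(U, Z).
New critical path: U→Z→N→P = 3+4+12+1 = 20 ⇒ 20 minutes.

20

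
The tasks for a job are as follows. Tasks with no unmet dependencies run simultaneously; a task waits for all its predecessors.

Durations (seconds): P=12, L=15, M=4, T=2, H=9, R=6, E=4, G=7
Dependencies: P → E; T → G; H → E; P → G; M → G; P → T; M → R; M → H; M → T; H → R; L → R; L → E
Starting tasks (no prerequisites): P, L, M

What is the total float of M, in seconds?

2

P→T→G = 12+2+7 = 21 sets the makespan at 21 seconds.
M finishes as early as 4 and must finish by 6.
Slack of M = 2 − 0 = 2 seconds.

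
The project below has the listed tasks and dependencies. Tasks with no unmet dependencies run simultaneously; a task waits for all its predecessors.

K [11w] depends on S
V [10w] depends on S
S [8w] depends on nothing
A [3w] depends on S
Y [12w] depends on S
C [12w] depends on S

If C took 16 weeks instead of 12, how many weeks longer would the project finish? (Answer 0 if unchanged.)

4

The binding path is S→C = 8+12 = 20; finish at 20 weeks.
C is on the critical path; changing it to 16 makes that path 24 weeks.
The critical path is still S→C; finish is now 24 weeks.
Change in finish: 24 − 20 = +4 weeks.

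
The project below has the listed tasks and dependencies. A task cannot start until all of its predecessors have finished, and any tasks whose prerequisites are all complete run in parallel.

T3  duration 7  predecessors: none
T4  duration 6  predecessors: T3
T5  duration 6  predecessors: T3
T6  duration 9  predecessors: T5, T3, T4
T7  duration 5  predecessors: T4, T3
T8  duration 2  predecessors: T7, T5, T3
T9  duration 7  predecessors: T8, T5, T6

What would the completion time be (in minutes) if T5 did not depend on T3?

29

Before: longest chain T3→T4→T6→T9 = 7+6+9+7 = 29, finish 29.
Without T3→T5, T5's earliest start moves from 7 to 0.
New critical path: T3→T4→T6→T9 = 7+6+9+7 = 29 ⇒ 29 minutes.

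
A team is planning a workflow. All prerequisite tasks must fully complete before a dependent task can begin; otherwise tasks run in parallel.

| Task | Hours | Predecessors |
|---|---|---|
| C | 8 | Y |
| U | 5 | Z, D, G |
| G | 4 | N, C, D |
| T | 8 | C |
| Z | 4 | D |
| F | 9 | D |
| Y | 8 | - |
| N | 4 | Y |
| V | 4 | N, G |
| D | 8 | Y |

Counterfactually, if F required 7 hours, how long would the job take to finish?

Critical path before the change: Y→D→F = 8+8+9 = 25 giving 25 hours.
F lies on that path, so at 7 hours the path becomes 23 hours.
Now Y→D→G→U = 8+8+4+5 = 25 is longest, so the finish becomes 25 hours.

25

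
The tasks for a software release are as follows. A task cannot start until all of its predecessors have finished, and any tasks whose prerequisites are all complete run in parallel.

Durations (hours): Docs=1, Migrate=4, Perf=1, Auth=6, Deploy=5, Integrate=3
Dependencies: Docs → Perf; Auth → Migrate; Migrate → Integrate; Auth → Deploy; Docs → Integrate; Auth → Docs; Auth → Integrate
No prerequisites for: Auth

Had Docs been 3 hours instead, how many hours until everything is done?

Critical path before the change: Auth→Migrate→Integrate = 6+4+3 = 13 giving 13 hours.
The longest path through Docs is only 10 hours, so Docs has float 3.
That remains the longest chain; total 13 hours.

13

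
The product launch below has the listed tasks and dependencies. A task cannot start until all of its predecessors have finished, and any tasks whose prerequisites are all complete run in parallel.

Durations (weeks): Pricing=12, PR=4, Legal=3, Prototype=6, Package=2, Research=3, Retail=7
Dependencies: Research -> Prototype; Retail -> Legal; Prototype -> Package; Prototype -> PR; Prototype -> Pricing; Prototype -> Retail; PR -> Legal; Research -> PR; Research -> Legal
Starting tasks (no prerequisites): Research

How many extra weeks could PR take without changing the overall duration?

5

The longest chain is Research→Prototype→Pricing = 3+6+12 = 21; overall finish 21 weeks.
Longest path through PR: 16 weeks (earliest finish 13, latest finish 18).
So PR can slip 18 − 13 = 5 weeks.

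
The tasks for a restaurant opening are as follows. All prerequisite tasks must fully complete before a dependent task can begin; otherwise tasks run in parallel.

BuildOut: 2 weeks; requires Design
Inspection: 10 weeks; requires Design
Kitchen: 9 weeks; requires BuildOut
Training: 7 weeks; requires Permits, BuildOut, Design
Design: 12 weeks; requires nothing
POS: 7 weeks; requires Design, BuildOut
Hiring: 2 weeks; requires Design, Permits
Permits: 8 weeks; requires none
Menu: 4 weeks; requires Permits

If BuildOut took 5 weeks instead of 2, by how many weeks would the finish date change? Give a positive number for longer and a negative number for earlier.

3

Critical path before the change: Design→BuildOut→Kitchen = 12+2+9 = 23 giving 23 weeks.
Since BuildOut is critical, the +3 change carries straight to that chain (now 26 weeks).
The critical path is still Design→BuildOut→Kitchen; finish is now 26 weeks.
Change in finish: 26 − 23 = +3 weeks.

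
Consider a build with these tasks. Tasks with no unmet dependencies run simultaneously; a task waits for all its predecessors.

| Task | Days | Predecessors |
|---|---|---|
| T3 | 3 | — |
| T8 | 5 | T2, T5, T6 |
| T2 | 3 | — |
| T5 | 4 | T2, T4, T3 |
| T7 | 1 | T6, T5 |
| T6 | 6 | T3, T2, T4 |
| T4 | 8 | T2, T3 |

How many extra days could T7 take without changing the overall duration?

4

The longest chain is T2→T4→T6→T8 = 3+8+6+5 = 22; overall finish 22 days.
The longest chain containing T7 totals 18 days.
So T7 can slip 22 − 18 = 4 days.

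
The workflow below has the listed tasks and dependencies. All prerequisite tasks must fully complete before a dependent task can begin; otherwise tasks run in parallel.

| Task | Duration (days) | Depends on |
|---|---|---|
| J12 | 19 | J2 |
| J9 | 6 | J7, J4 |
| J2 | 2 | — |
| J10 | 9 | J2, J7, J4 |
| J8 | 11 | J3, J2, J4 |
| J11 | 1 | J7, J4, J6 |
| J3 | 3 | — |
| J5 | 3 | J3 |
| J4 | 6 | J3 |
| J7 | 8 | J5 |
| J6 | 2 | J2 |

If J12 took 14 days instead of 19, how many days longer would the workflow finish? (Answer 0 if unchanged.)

0

Critical path before the change: J3→J5→J7→J10 = 3+3+8+9 = 23 giving 23 days.
J12 has 2 days of float (longest path through it is 21).
The critical path is still J3→J5→J7→J10; finish is now 23 days.
Change in finish: 23 − 23 = +0 days.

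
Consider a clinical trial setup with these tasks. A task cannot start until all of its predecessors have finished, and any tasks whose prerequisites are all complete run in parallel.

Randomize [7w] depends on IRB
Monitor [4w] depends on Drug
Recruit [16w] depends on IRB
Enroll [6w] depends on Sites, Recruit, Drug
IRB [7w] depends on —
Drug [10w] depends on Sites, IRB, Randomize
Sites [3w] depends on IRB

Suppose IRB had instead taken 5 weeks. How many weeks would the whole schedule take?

Critical path before the change: IRB→Randomize→Drug→Enroll = 7+7+10+6 = 30 giving 30 weeks.
IRB lies on that path, so at 5 weeks the path becomes 28 weeks.
No other chain overtakes it, so the finish is 28 weeks.

28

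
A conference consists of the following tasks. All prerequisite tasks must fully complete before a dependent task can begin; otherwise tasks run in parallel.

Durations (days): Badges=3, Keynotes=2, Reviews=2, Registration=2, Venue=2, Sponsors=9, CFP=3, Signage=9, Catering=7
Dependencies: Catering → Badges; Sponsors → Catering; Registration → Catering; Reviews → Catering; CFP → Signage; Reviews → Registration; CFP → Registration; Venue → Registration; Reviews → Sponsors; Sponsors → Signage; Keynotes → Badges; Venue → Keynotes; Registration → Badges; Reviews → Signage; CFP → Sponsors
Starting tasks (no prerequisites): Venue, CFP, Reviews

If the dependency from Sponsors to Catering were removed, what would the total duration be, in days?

21

Before: longest chain CFP→Sponsors→Catering→Badges = 3+9+7+3 = 22, finish 22.
Without Sponsors→Catering, Catering's earliest start moves from 12 to 5.
After: CFP→Sponsors→Signage = 3+9+9 = 21 → 21 days.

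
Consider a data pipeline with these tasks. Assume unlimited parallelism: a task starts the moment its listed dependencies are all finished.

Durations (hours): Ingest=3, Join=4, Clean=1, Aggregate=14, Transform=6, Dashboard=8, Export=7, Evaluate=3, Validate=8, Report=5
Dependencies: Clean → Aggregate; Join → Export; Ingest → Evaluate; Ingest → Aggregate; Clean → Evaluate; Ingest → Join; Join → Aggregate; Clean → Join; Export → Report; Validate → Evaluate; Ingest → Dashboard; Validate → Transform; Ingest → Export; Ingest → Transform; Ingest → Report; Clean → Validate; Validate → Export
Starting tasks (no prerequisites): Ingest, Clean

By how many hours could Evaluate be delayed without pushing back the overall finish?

The longest chain is Ingest→Join→Aggregate = 3+4+14 = 21; overall finish 21 hours.
Evaluate finishes as early as 12 and must finish by 21.
So Evaluate can slip 21 − 12 = 9 hours.

9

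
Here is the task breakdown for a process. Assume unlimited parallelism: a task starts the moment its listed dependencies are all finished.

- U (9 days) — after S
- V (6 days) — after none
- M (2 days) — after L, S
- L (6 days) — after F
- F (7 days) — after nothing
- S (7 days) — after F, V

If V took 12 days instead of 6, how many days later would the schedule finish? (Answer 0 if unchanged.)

Actual critical path: F→S→U = 7+7+9 = 23 ⇒ 23 days.
V is off the critical path — its longest chain is 22 days, giving 1 of slack.
Now V→S→U = 12+7+9 = 28 is longest, so the finish becomes 28 days.
Change in finish: 28 − 23 = +5 days.

5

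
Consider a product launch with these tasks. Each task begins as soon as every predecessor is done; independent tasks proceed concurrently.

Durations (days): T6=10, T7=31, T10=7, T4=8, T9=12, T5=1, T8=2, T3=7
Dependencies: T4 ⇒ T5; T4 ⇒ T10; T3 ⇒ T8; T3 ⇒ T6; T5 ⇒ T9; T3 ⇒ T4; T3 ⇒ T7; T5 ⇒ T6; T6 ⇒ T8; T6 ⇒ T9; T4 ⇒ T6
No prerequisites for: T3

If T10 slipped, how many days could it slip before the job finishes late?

16

The longest chain is T3→T4→T5→T6→T9 = 7+8+1+10+12 = 38; overall finish 38 days.
The longest chain containing T10 totals 22 days.
Slack of T10 = 31 − 15 = 16 days.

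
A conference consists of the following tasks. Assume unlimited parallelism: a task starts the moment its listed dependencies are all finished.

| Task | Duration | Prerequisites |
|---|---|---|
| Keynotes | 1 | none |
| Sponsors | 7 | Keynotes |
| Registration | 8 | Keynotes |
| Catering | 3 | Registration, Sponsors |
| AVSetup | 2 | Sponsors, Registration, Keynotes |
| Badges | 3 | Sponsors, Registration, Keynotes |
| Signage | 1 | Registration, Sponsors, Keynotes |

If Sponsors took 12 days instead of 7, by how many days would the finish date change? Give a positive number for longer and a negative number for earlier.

Actual critical path: Keynotes→Registration→Catering = 1+8+3 = 12 ⇒ 12 days.
The longest path through Sponsors is only 11 days, so Sponsors has float 1.
The binding chain switches to Keynotes→Sponsors→Catering = 1+12+3 = 16; finish 16 days.
Change in finish: 16 − 12 = +4 days.

4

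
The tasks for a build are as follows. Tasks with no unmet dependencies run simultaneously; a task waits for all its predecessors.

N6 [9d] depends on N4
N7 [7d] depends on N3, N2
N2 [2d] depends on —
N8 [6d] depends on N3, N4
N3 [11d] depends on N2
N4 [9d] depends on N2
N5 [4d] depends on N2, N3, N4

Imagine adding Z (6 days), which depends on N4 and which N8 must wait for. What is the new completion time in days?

Originally the schedule takes 20 days.
With Z inserted, N8 now waits for max(N3, N4, Z).
New critical path: N2→N4→Z→N8 = 2+9+6+6 = 23 ⇒ 23 days.

23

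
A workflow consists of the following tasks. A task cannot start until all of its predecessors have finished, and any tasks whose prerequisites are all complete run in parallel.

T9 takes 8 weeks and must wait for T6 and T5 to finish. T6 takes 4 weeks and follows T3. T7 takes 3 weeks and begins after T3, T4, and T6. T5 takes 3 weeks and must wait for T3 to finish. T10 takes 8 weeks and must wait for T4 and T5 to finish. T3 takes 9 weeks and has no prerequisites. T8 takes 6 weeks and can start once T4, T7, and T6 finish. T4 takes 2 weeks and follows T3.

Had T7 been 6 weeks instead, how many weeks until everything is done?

25

The binding path is T3→T6→T7→T8 = 9+4+3+6 = 22; finish at 22 weeks.
T7 lies on that path, so at 6 weeks the path becomes 25 weeks.
No other chain overtakes it, so the finish is 25 weeks.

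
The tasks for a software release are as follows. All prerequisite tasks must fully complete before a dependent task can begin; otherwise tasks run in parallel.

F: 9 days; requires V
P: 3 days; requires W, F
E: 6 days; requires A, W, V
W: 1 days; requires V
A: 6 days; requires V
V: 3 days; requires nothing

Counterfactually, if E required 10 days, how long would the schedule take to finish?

19

As given, the longest chain is V→A→E = 3+6+6 = 15, so the finish is 15 days.
E lies on that path, so at 10 days the path becomes 19 days.
The critical path is still V→A→E; finish is now 19 days.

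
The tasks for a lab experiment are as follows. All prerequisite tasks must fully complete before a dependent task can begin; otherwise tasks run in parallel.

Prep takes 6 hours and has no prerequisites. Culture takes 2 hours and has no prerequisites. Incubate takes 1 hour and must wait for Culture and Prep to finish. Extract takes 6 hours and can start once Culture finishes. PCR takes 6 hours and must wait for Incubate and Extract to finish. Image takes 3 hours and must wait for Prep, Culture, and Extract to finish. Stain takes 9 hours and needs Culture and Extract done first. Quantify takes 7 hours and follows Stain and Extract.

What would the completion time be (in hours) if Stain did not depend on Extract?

18

With the dependency in place, Culture→Extract→Stain→Quantify = 2+6+9+7 = 24 sets the finish at 24 hours.
Without Extract→Stain, Stain's earliest start moves from 8 to 2.
New critical path: Culture→Stain→Quantify = 2+9+7 = 18 ⇒ 18 hours.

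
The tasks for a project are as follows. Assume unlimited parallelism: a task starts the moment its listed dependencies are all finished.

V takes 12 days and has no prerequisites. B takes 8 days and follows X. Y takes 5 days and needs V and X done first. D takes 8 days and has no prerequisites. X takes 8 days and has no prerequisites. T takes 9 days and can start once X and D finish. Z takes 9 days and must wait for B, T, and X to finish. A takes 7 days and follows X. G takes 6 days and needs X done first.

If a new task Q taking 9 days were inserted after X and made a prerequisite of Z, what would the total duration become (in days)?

Originally the plan takes 26 days.
With Q inserted, Z now waits for max(B, T, X, Q).
New critical path: X→Q→Z = 8+9+9 = 26 ⇒ 26 days.

26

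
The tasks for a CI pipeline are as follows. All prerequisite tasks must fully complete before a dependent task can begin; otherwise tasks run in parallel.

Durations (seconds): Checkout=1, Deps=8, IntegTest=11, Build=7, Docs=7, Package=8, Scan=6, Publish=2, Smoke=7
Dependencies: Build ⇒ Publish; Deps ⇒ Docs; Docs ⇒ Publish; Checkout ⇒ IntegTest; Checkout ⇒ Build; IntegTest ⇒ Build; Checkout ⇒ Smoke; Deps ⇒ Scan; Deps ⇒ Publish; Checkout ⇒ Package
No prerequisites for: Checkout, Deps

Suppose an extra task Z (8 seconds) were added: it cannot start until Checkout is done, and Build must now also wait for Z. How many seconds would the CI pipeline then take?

21

Originally the CI pipeline takes 21 seconds.
With Z inserted, Build now waits for max(IntegTest, Checkout, Z).
New critical path: Checkout→IntegTest→Build→Publish = 1+11+7+2 = 21 ⇒ 21 seconds.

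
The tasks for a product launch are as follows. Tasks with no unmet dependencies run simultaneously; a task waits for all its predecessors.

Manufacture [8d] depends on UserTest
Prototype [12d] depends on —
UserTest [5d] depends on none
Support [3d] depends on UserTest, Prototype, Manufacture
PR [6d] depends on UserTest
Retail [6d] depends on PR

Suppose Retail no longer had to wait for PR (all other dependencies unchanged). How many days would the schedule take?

With the dependency in place, UserTest→PR→Retail = 5+6+6 = 17 sets the finish at 17 days.
Without PR→Retail, Retail's earliest start moves from 11 to 0.
New critical path: UserTest→Manufacture→Support = 5+8+3 = 16 ⇒ 16 days.

16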